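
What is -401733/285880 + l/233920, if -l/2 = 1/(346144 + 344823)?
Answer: -811656334758511/577588380787040 ≈ -1.4053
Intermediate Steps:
l = -2/690967 (l = -2/(346144 + 344823) = -2/690967 ≈ -2.8945e-6)
-401733/285880 + l/233920 = -401733/285880 - 2/690967/233920 = -401733*1/285880 - 2/690967*1/233920 = -401733/285880 - 1/80815500320 = -811656334758511/577588380787040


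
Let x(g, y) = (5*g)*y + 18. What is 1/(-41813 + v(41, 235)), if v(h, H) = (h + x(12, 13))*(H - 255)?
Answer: -1/58593 ≈ -1.7067e-5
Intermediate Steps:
x(g, y) = 18 + 5*g*y (x(g, y) = 5*g*y + 18 = 18 + 5*g*y)
v(h, H) = (-255 + H)*(798 + h) (v(h, H) = (h + (18 + 5*12*13))*(H - 255) = (h + (18 + 780))*(-255 + H) = (h + 798)*(-255 + H) = (798 + h)*(-255 + H) = (-255 + H)*(798 + h))
1/(-41813 + v(41, 235)) = 1/(-41813 + (-203490 - 255*41 + 798*235 + 235*41)) = 1/(-41813 + (-203490 - 10455 + 187530 + 9635)) = 1/(-41813 - 16780) = 1/(-58593) = -1/58593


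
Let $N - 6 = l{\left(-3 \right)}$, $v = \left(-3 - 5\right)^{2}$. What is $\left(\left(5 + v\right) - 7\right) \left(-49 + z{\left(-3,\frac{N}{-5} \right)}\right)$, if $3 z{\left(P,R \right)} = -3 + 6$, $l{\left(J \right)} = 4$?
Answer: $-2976$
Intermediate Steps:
$v = 64$ ($v = \left(-8\right)^{2} = 64$)
$N = 10$ ($N = 6 + 4 = 10$)
$z{\left(P,R \right)} = 1$ ($z{\left(P,R \right)} = \frac{-3 + 6}{3} = \frac{1}{3} \cdot 3 = 1$)
$\left(\left(5 + v\right) - 7\right) \left(-49 + z{\left(-3,\frac{N}{-5} \right)}\right) = \left(\left(5 + 64\right) - 7\right) \left(-49 + 1\right) = \left(69 - 7\right) \left(-48\right) = 62 \left(-48\right) = -2976$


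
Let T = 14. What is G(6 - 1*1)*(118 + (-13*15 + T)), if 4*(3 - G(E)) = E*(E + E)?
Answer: 1197/2 ≈ 598.50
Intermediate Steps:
G(E) = 3 - E**2/2 (G(E) = 3 - E*(E + E)/4 = 3 - E*2*E/4 = 3 - E**2/2)
G(6 - 1*1)*(118 + (-13*15 + T)) = (3 - (6 - 1*1)**2/2)*(118 + (-13*15 + 14)) = (3 - (6 - 1)**2/2)*(118 + (-195 + 14)) = (3 - 1/2*5**2)*(118 - 181) = (3 - 1/2*25)*(-63) = (3 - 25/2)*(-63) = -19/2*(-63) = 1197/2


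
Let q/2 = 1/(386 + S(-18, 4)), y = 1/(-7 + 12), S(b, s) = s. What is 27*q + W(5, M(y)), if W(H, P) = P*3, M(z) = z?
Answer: 48/65 ≈ 0.73846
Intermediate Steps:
y = 1/5 ≈ 0.20000
q = 1/195 (q = 2/(386 + 4) = 2/390 = 2*(1/390) = 1/195 ≈ 0.0051282)
W(H, P) = 3*P
27*q + W(5, M(y)) = 27*(1/195) + 3*(1/5) = 9/65 + 3/5 = 48/65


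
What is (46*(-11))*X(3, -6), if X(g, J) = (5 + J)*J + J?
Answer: 0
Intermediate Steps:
X(g, J) = J + J*(5 + J) (X(g, J) = J*(5 + J) + J = J + J*(5 + J))
(46*(-11))*X(3, -6) = (46*(-11))*(-6*(6 - 6)) = -(-3036)*0 = -506*0 = 0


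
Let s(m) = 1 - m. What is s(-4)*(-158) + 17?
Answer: -773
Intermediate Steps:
s(-4)*(-158) + 17 = (1 - 1*(-4))*(-158) + 17 = (1 + 4)*(-158) + 17 = 5*(-158) + 17 = -790 + 17 = -773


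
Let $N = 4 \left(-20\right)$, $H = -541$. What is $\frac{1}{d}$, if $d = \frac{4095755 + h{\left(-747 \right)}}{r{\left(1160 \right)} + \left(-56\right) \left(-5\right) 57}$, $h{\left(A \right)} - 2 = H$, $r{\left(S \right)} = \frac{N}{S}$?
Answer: $\frac{231419}{59380632} \approx 0.0038972$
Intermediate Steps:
$N = -80$
$r{\left(S \right)} = - \frac{80}{S}$
$h{\left(A \right)} = -539$ ($h{\left(A \right)} = 2 - 541 = -539$)
$d = \frac{59380632}{231419}$ ($d = \frac{4095755 - 539}{- \frac{80}{1160} + \left(-56\right) \left(-5\right) 57} = \frac{4095216}{\left(-80\right) \frac{1}{1160} + 280 \cdot 57} = \frac{4095216}{- \frac{2}{29} + 15960} = \frac{4095216}{\frac{462838}{29}} = 4095216 \cdot \frac{29}{462838} = \frac{59380632}{231419} \approx 256.59$)
$\frac{1}{d} = \frac{1}{\frac{59380632}{231419}} = \frac{231419}{59380632}$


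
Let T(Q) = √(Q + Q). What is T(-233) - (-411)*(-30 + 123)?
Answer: 38223 + I*√466 ≈ 38223.0 + 21.587*I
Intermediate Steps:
T(Q) = √2*√Q (T(Q) = √(2*Q) = √2*√Q)
T(-233) - (-411)*(-30 + 123) = √2*√(-233) - (-411)*(-30 + 123) = √2*(I*√233) - (-411)*93 = I*√466 - 1*(-38223) = I*√466 + 38223 = 38223 + I*√466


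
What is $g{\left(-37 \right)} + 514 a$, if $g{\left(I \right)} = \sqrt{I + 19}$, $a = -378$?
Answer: $-194292 + 3 i \sqrt{2} \approx -1.9429 \cdot 10^{5} + 4.2426 i$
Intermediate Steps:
$g{\left(I \right)} = \sqrt{19 + I}$
$g{\left(-37 \right)} + 514 a = \sqrt{19 - 37} + 514 \left(-378\right) = \sqrt{-18} - 194292 = 3 i \sqrt{2} - 194292 = -194292 + 3 i \sqrt{2}$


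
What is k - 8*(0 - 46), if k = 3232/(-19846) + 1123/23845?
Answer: 87046538089/236613935 ≈ 367.88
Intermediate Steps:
k = -27389991/236613935 (k = 3232*(-1/19846) + 1123*(1/23845) = -1616/9923 + 1123/23845 = -27389991/236613935 ≈ -0.11576)
k - 8*(0 - 46) = -27389991/236613935 - 8*(0 - 46) = -27389991/236613935 - 8*(-46) = -27389991/236613935 - 1*(-368) = -27389991/236613935 + 368 = 87046538089/236613935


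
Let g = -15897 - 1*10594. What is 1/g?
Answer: -1/26491 ≈ -3.7749e-5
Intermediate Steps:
g = -26491 (g = -15897 - 10594 = -26491)
1/g = 1/(-26491) = -1/26491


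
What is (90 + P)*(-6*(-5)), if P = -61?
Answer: 870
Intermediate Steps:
(90 + P)*(-6*(-5)) = (90 - 61)*(-6*(-5)) = 29*30 = 870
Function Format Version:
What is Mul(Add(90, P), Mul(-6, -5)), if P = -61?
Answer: 870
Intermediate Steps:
Mul(Add(90, P), Mul(-6, -5)) = Mul(Add(90, -61), Mul(-6, -5)) = Mul(29, 30) = 870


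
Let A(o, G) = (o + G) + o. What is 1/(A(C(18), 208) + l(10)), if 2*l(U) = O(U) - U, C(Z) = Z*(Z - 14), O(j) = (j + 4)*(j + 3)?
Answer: 1/438 ≈ 0.0022831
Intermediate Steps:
O(j) = (3 + j)*(4 + j) (O(j) = (4 + j)*(3 + j) = (3 + j)*(4 + j))
C(Z) = Z*(-14 + Z)
A(o, G) = G + 2*o (A(o, G) = (G + o) + o = G + 2*o)
l(U) = 6 + U²/2 + 3*U (l(U) = ((12 + U² + 7*U) - U)/2 = (12 + U² + 6*U)/2 = 6 + U²/2 + 3*U)
1/(A(C(18), 208) + l(10)) = 1/((208 + 2*(18*(-14 + 18))) + (6 + (½)*10² + 3*10)) = 1/((208 + 2*(18*4)) + (6 + (½)*100 + 30)) = 1/((208 + 2*72) + (6 + 50 + 30)) = 1/((208 + 144) + 86) = 1/(352 + 86) = 1/438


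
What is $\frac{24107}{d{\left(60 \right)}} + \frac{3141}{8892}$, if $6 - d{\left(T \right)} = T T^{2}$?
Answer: $\frac{25782095}{106701036} \approx 0.24163$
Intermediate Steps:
$d{\left(T \right)} = 6 - T^{3}$ ($d{\left(T \right)} = 6 - T T^{2} = 6 - T^{3}$)
$\frac{24107}{d{\left(60 \right)}} + \frac{3141}{8892} = \frac{24107}{6 - 60^{3}} + \frac{3141}{8892} = \frac{24107}{6 - 216000} + 3141 \cdot \frac{1}{8892} = \frac{24107}{6 - 216000} + \frac{349}{988} = \frac{24107}{-215994} + \frac{349}{988} = 24107 \left(- \frac{1}{215994}\right) + \frac{349}{988} = - \frac{24107}{215994} + \frac{349}{988} = \frac{25782095}{106701036}$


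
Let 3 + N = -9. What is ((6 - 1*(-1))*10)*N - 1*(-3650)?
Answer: 2810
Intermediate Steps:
N = -12 (N = -3 - 9 = -12)
((6 - 1*(-1))*10)*N - 1*(-3650) = ((6 - 1*(-1))*10)*(-12) - 1*(-3650) = ((6 + 1)*10)*(-12) + 3650 = (7*10)*(-12) + 3650 = 70*(-12) + 3650 = -840 + 3650 = 2810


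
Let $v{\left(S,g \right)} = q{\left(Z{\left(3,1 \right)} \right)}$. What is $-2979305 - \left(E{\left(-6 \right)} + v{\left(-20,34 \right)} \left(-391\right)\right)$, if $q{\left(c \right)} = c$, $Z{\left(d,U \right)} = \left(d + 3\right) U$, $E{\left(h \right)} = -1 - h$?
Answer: $-2976964$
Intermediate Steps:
$Z{\left(d,U \right)} = U \left(3 + d\right)$ ($Z{\left(d,U \right)} = \left(3 + d\right) U = U \left(3 + d\right)$)
$v{\left(S,g \right)} = 6$ ($v{\left(S,g \right)} = 1 \left(3 + 3\right) = 1 \cdot 6 = 6$)
$-2979305 - \left(E{\left(-6 \right)} + v{\left(-20,34 \right)} \left(-391\right)\right) = -2979305 - \left(\left(-1 - -6\right) + 6 \left(-391\right)\right) = -2979305 - \left(\left(-1 + 6\right) - 2346\right) = -2979305 - \left(5 - 2346\right) = -2979305 - -2341 = -2979305 + 2341 = -2976964$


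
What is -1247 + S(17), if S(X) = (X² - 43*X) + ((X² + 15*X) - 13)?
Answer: -1158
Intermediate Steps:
S(X) = -13 - 28*X + 2*X² (S(X) = (X² - 43*X) + (-13 + X² + 15*X) = -13 - 28*X + 2*X²)
-1247 + S(17) = -1247 + (-13 - 28*17 + 2*17²) = -1247 + (-13 - 476 + 2*289) = -1247 + (-13 - 476 + 578) = -1247 + 89 = -1158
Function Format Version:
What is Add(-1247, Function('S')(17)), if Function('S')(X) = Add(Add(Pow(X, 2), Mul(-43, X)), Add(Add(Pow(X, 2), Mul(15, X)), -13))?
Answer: -1158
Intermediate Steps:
Function('S')(X) = Add(-13, Mul(-28, X), Mul(2, Pow(X, 2))) (Function('S')(X) = Add(Add(Pow(X, 2), Mul(-43, X)), Add(-13, Pow(X, 2), Mul(15, X))) = Add(-13, Mul(-28, X), Mul(2, Pow(X, 2))))
Add(-1247, Function('S')(17)) = Add(-1247, Add(-13, Mul(-28, 17), Mul(2, Pow(17, 2)))) = Add(-1247, Add(-13, -476, Mul(2, 289))) = Add(-1247, Add(-13, -476, 578)) = Add(-1247, 89) = -1158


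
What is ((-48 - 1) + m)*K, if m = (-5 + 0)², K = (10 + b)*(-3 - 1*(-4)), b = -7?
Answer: -72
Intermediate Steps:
K = 3 (K = (10 - 7)*(-3 - 1*(-4)) = 3*(-3 + 4) = 3*1 = 3)
m = 25 (m = (-5)² = 25)
((-48 - 1) + m)*K = ((-48 - 1) + 25)*3 = (-49 + 25)*3 = -24*3 = -72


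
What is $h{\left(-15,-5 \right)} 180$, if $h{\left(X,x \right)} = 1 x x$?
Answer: $4500$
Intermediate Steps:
$h{\left(X,x \right)} = x^{2}$ ($h{\left(X,x \right)} = x x = x^{2}$)
$h{\left(-15,-5 \right)} 180 = \left(-5\right)^{2} \cdot 180 = 25 \cdot 180 = 4500$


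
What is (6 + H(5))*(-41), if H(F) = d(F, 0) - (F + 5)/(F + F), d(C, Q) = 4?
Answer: -369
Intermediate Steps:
H(F) = 4 - (5 + F)/(2*F) (H(F) = 4 - (F + 5)/(F + F) = 4 - (5 + F)/(2*F))
(6 + H(5))*(-41) = (6 + (½)*(-5 + 7*5)/5)*(-41) = (6 + (½)*(⅕)*(-5 + 35))*(-41) = (6 + (½)*(⅕)*30)*(-41) = (6 + 3)*(-41) = 9*(-41) = -369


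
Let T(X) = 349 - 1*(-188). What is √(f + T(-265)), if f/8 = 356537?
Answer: √2852833 ≈ 1689.0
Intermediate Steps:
T(X) = 537 (T(X) = 349 + 188 = 537)
f = 2852296 (f = 8*356537 = 2852296)
√(f + T(-265)) = √(2852296 + 537) = √2852833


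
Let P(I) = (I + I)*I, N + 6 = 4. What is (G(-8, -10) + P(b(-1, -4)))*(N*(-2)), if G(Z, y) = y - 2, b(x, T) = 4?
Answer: 80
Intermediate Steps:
N = -2 (N = -6 + 4 = -2)
P(I) = 2*I**2 (P(I) = (2*I)*I = 2*I**2)
G(Z, y) = -2 + y
(G(-8, -10) + P(b(-1, -4)))*(N*(-2)) = ((-2 - 10) + 2*4**2)*(-2*(-2)) = (-12 + 2*16)*4 = (-12 + 32)*4 = 20*4 = 80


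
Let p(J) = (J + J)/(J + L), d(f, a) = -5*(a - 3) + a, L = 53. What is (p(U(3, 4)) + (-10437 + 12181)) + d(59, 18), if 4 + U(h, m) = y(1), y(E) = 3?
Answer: 43861/26 ≈ 1687.0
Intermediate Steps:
U(h, m) = -1 (U(h, m) = -4 + 3 = -1)
d(f, a) = 15 - 4*a (d(f, a) = -5*(-3 + a) + a = (15 - 5*a) + a = 15 - 4*a)
p(J) = 2*J/(53 + J) (p(J) = (J + J)/(J + 53) = (2*J)/(53 + J) = 2*J/(53 + J))
(p(U(3, 4)) + (-10437 + 12181)) + d(59, 18) = (2*(-1)/(53 - 1) + (-10437 + 12181)) + (15 - 4*18) = (2*(-1)/52 + 1744) + (15 - 72) = (2*(-1)*(1/52) + 1744) - 57 = (-1/26 + 1744) - 57 = 45343/26 - 57 = 43861/26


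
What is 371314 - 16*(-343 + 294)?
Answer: 372098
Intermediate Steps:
371314 - 16*(-343 + 294) = 371314 - 16*(-49) = 371314 - 1*(-784) = 371314 + 784 = 372098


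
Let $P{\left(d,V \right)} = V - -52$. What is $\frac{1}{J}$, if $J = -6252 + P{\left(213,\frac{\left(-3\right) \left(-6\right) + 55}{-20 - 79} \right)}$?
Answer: $- \frac{99}{613873} \approx -0.00016127$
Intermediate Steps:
$P{\left(d,V \right)} = 52 + V$ ($P{\left(d,V \right)} = V + 52 = 52 + V$)
$J = - \frac{613873}{99}$ ($J = -6252 + \left(52 + \frac{\left(-3\right) \left(-6\right) + 55}{-20 - 79}\right) = -6252 + \left(52 + \frac{18 + 55}{-99}\right) = -6252 + \left(52 + 73 \left(- \frac{1}{99}\right)\right) = -6252 + \left(52 - \frac{73}{99}\right) = -6252 + \frac{5075}{99} = - \frac{613873}{99} \approx -6200.7$)
$\frac{1}{J} = \frac{1}{- \frac{613873}{99}} = - \frac{99}{613873}$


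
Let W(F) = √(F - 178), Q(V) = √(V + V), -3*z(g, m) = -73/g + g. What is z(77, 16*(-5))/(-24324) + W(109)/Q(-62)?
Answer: 488/468237 + √2139/62 ≈ 0.74700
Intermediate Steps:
z(g, m) = -g/3 + 73/(3*g) (z(g, m) = -(-73/g + g)/3 = -(g - 73/g)/3 = -g/3 + 73/(3*g))
Q(V) = √2*√V (Q(V) = √(2*V) = √2*√V)
W(F) = √(-178 + F)
z(77, 16*(-5))/(-24324) + W(109)/Q(-62) = ((⅓)*(73 - 1*77²)/77)/(-24324) + √(-178 + 109)/((√2*√(-62))) = ((⅓)*(1/77)*(73 - 1*5929))*(-1/24324) + √(-69)/((√2*(I*√62))) = ((⅓)*(1/77)*(73 - 5929))*(-1/24324) + (I*√69)/((2*I*√31)) = ((⅓)*(1/77)*(-5856))*(-1/24324) + (I*√69)*(-I*√31/62) = -1952/77*(-1/24324) + √2139/62 = 488/468237 + √2139/62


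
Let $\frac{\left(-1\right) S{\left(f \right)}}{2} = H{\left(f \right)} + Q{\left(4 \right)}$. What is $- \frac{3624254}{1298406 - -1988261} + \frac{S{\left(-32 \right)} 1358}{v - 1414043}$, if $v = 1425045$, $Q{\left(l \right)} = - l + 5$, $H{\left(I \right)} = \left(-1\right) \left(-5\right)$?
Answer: $- \frac{46716783970}{18079955167} \approx -2.5839$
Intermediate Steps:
$H{\left(I \right)} = 5$
$Q{\left(l \right)} = 5 - l$
$S{\left(f \right)} = -12$ ($S{\left(f \right)} = - 2 \left(5 + \left(5 - 4\right)\right) = - 2 \left(5 + 1\right) = \left(-2\right) 6 = -12$)
$- \frac{3624254}{1298406 - -1988261} + \frac{S{\left(-32 \right)} 1358}{v - 1414043} = - \frac{3624254}{1298406 - -1988261} + \frac{\left(-12\right) 1358}{1425045 - 1414043} = - \frac{3624254}{1298406 + 1988261} - \frac{16296}{11002} = - \frac{3624254}{3286667} - \frac{8148}{5501} = - \frac{46716783970}{18079955167}$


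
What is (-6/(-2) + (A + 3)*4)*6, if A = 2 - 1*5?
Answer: 18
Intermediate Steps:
A = -3 (A = 2 - 5 = -3)
(-6/(-2) + (A + 3)*4)*6 = (-6/(-2) + (-3 + 3)*4)*6 = (-6*(-½) + 0*4)*6 = (3 + 0)*6 = 3*6 = 18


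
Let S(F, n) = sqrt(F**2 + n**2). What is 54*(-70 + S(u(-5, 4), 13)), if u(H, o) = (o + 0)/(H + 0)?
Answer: -3780 + 54*sqrt(4241)/5 ≈ -3076.7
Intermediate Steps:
u(H, o) = o/H
54*(-70 + S(u(-5, 4), 13)) = 54*(-70 + sqrt((4/(-5))**2 + 13**2)) = 54*(-70 + sqrt((4*(-1/5))**2 + 169)) = 54*(-70 + sqrt((-4/5)**2 + 169)) = 54*(-70 + sqrt(16/25 + 169)) = 54*(-70 + sqrt(4241/25)) = 54*(-70 + sqrt(4241)/5) = -3780 + 54*sqrt(4241)/5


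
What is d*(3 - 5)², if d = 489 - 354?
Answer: 540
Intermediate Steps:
d = 135
d*(3 - 5)² = 135*(3 - 5)² = 135*(-2)² = 135*4 = 540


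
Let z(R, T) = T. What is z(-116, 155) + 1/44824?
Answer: 6947721/44824 ≈ 155.00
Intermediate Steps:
z(-116, 155) + 1/44824 = 155 + 1/44824 = 6947721/44824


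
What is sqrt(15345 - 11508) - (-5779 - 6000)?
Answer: 11779 + sqrt(3837) ≈ 11841.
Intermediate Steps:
sqrt(15345 - 11508) - (-5779 - 6000) = sqrt(3837) - 1*(-11779) = sqrt(3837) + 11779 = 11779 + sqrt(3837)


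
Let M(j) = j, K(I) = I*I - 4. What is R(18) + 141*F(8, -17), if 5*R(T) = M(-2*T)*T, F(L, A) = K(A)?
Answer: 200277/5 ≈ 40055.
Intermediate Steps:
K(I) = -4 + I² (K(I) = I² - 4 = -4 + I²)
F(L, A) = -4 + A²
R(T) = -2*T²/5 (R(T) = ((-2*T)*T)/5 = (-2*T²)/5 = -2*T²/5)
R(18) + 141*F(8, -17) = -⅖*18² + 141*(-4 + (-17)²) = -⅖*324 + 141*(-4 + 289) = -648/5 + 141*285 = -648/5 + 40185 = 200277/5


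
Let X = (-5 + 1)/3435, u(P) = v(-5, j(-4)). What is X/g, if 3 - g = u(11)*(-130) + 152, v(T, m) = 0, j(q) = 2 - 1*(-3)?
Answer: 4/511815 ≈ 7.8153e-6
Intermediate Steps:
j(q) = 5 (j(q) = 2 + 3 = 5)
u(P) = 0
g = -149 (g = 3 - (0*(-130) + 152) = 3 - (0 + 152) = 3 - 1*152 = 3 - 152 = -149)
X = -4/3435 (X = -4*1/3435 = -4/3435 ≈ -0.0011645)
X/g = -4/3435/(-149) = -4/3435*(-1/149) = 4/511815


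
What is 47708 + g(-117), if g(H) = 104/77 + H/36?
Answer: 14693479/308 ≈ 47706.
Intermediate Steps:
g(H) = 104/77 + H/36 (g(H) = 104*(1/77) + H*(1/36) = 104/77 + H/36)
47708 + g(-117) = 47708 + (104/77 + (1/36)*(-117)) = 47708 + (104/77 - 13/4) = 47708 - 585/308 = 14693479/308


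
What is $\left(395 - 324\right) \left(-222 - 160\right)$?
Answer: $-27122$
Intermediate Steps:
$\left(395 - 324\right) \left(-222 - 160\right) = 71 \left(-382\right) = -27122$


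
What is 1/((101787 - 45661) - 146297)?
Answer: -1/90171 ≈ -1.1090e-5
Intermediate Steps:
1/((101787 - 45661) - 146297) = 1/(56126 - 146297) = 1/(-90171) = -1/90171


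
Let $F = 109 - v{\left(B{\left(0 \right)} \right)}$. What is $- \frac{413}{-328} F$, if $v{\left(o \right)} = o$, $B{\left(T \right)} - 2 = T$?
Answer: $\frac{44191}{328} \approx 134.73$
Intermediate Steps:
$B{\left(T \right)} = 2 + T$
$F = 107$ ($F = 109 - \left(2 + 0\right) = 109 - 2 = 107$)
$- \frac{413}{-328} F = - \frac{413}{-328} \cdot 107 = \left(-413\right) \left(- \frac{1}{328}\right) 107 = \frac{413}{328} \cdot 107 = \frac{44191}{328}$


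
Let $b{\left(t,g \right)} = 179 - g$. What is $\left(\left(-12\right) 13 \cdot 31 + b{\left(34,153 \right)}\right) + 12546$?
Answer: $7736$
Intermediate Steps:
$\left(\left(-12\right) 13 \cdot 31 + b{\left(34,153 \right)}\right) + 12546 = \left(\left(-12\right) 13 \cdot 31 + \left(179 - 153\right)\right) + 12546 = \left(\left(-156\right) 31 + \left(179 - 153\right)\right) + 12546 = \left(-4836 + 26\right) + 12546 = -4810 + 12546 = 7736$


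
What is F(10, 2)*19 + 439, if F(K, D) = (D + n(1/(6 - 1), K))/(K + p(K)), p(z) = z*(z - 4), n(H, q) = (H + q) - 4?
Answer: 154429/350 ≈ 441.23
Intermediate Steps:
n(H, q) = -4 + H + q
p(z) = z*(-4 + z)
F(K, D) = (-19/5 + D + K)/(K + K*(-4 + K)) (F(K, D) = (D + (-4 + 1/(6 - 1) + K))/(K + K*(-4 + K)) = (D + (-4 + 1/5 + K))/(K + K*(-4 + K)) = (D + (-19/5 + K))/(K + K*(-4 + K)) = (-19/5 + D + K)/(K + K*(-4 + K)))
F(10, 2)*19 + 439 = ((-19/5 + 2 + 10)/(10*(-3 + 10)))*19 + 439 = ((1/10)*(41/5)/7)*19 + 439 = ((1/10)*(1/7)*(41/5))*19 + 439 = (41/350)*19 + 439 = 779/350 + 439 = 154429/350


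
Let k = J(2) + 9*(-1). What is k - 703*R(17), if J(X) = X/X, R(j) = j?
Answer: -11959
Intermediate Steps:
J(X) = 1
k = -8 (k = 1 + 9*(-1) = 1 - 9 = -8)
k - 703*R(17) = -8 - 703*17 = -8 - 11951 = -11959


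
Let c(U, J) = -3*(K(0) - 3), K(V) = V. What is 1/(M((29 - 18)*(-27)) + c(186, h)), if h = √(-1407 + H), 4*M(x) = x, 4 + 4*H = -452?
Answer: -4/261 ≈ -0.015326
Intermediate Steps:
H = -114 (H = -1 + (¼)*(-452) = -1 - 113 = -114)
M(x) = x/4
h = 39*I (h = √(-1407 - 114) = √(-1521) = 39*I ≈ 39.0*I)
c(U, J) = 9 (c(U, J) = -3*(0 - 3) = -3*(-3) = 9)
1/(M((29 - 18)*(-27)) + c(186, h)) = 1/(((29 - 18)*(-27))/4 + 9) = 1/((11*(-27))/4 + 9) = 1/((¼)*(-297) + 9) = 1/(-297/4 + 9) = 1/(-261/4) = -4/261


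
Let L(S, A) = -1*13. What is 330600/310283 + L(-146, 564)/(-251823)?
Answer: 6404362883/6010491993 ≈ 1.0655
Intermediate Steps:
L(S, A) = -13
330600/310283 + L(-146, 564)/(-251823) = 330600/310283 - 13/(-251823) = 330600*(1/310283) - 13*(-1/251823) = 330600/310283 + 1/19371 = 6404362883/6010491993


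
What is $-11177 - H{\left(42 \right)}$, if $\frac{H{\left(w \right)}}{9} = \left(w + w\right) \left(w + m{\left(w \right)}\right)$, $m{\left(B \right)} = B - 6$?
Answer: $-70145$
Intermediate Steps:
$m{\left(B \right)} = -6 + B$
$H{\left(w \right)} = 18 w \left(-6 + 2 w\right)$ ($H{\left(w \right)} = 9 \left(w + w\right) \left(w + \left(-6 + w\right)\right) = 9 \cdot 2 w \left(-6 + 2 w\right) = 18 w \left(-6 + 2 w\right)$)
$-11177 - H{\left(42 \right)} = -11177 - 36 \cdot 42 \left(-3 + 42\right) = -11177 - 36 \cdot 42 \cdot 39 = -11177 - 58968 = -70145$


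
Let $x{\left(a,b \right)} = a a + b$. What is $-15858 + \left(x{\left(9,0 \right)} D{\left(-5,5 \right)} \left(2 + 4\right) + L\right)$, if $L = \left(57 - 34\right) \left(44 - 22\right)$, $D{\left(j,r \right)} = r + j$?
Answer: $-15352$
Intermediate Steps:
$D{\left(j,r \right)} = j + r$
$x{\left(a,b \right)} = b + a^{2}$ ($x{\left(a,b \right)} = a^{2} + b = b + a^{2}$)
$L = 506$ ($L = 23 \cdot 22 = 506$)
$-15858 + \left(x{\left(9,0 \right)} D{\left(-5,5 \right)} \left(2 + 4\right) + L\right) = -15858 + \left(\left(0 + 9^{2}\right) \left(-5 + 5\right) \left(2 + 4\right) + 506\right) = -15858 + \left(\left(0 + 81\right) 0 \cdot 6 + 506\right) = -15858 + \left(81 \cdot 0 + 506\right) = -15858 + \left(0 + 506\right) = -15858 + 506 = -15352$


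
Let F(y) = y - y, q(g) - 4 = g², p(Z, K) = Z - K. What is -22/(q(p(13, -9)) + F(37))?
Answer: -11/244 ≈ -0.045082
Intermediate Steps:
q(g) = 4 + g²
F(y) = 0
-22/(q(p(13, -9)) + F(37)) = -22/((4 + (13 - 1*(-9))²) + 0) = -22/((4 + (13 + 9)²) + 0) = -22/((4 + 22²) + 0) = -22/((4 + 484) + 0) = -22/(488 + 0) = -22/488 = -22*1/488 = -11/244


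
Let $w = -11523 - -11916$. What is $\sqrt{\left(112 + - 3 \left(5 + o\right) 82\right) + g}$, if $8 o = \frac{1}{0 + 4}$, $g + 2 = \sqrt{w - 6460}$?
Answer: $\frac{\sqrt{-18043 + 16 i \sqrt{6067}}}{4} \approx 1.1591 + 33.601 i$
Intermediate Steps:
$w = 393$ ($w = -11523 + 11916 = 393$)
$g = -2 + i \sqrt{6067}$ ($g = -2 + \sqrt{393 - 6460} = -2 + \sqrt{-6067} = -2 + i \sqrt{6067} \approx -2.0 + 77.891 i$)
$o = \frac{1}{32}$ ($o = \frac{1}{8 \left(0 + 4\right)} = \frac{1}{8 \cdot 4} = \frac{1}{8} \cdot \frac{1}{4} = \frac{1}{32} \approx 0.03125$)
$\sqrt{\left(112 + - 3 \left(5 + o\right) 82\right) + g} = \sqrt{\left(112 + - 3 \left(5 + \frac{1}{32}\right) 82\right) - \left(2 - i \sqrt{6067}\right)} = \sqrt{\left(112 + \left(-3\right) \frac{161}{32} \cdot 82\right) - \left(2 - i \sqrt{6067}\right)} = \sqrt{\left(112 - \frac{19803}{16}\right) - \left(2 - i \sqrt{6067}\right)} = \sqrt{- \frac{18011}{16} - \left(2 - i \sqrt{6067}\right)} = \sqrt{- \frac{18043}{16} + i \sqrt{6067}}$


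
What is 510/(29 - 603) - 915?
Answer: -262860/287 ≈ -915.89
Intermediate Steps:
510/(29 - 603) - 915 = 510/(-574) - 915 = 510*(-1/574) - 915 = -255/287 - 915 = -262860/287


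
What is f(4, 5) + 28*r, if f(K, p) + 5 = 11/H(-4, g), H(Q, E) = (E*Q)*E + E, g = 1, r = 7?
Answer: 562/3 ≈ 187.33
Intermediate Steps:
H(Q, E) = E + Q*E**2 (H(Q, E) = Q*E**2 + E = E + Q*E**2)
f(K, p) = -26/3 (f(K, p) = -5 + 11/((1*(1 + 1*(-4)))) = -5 + 11/((1*(1 - 4))) = -5 + 11/((1*(-3))) = -5 + 11/(-3) = -5 + 11*(-1/3) = -5 - 11/3 = -26/3)
f(4, 5) + 28*r = -26/3 + 28*7 = -26/3 + 196 = 562/3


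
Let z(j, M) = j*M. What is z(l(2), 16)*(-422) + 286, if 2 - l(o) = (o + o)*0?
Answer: -13218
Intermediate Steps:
l(o) = 2 (l(o) = 2 - (o + o)*0 = 2 - 2*o*0 = 2 - 1*0 = 2 + 0 = 2)
z(j, M) = M*j
z(l(2), 16)*(-422) + 286 = (16*2)*(-422) + 286 = 32*(-422) + 286 = -13504 + 286 = -13218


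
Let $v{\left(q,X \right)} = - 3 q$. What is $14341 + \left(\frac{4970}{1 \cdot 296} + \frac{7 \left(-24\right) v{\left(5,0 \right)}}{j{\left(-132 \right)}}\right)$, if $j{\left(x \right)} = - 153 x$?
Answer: $\frac{1192108993}{83028} \approx 14358.0$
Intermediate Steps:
$14341 + \left(\frac{4970}{1 \cdot 296} + \frac{7 \left(-24\right) v{\left(5,0 \right)}}{j{\left(-132 \right)}}\right) = 14341 + \left(\frac{4970}{1 \cdot 296} + \frac{7 \left(-24\right) \left(\left(-3\right) 5\right)}{\left(-153\right) \left(-132\right)}\right) = 14341 + \left(\frac{4970}{296} + \frac{\left(-168\right) \left(-15\right)}{20196}\right) = 14341 + \left(4970 \cdot \frac{1}{296} + 2520 \cdot \frac{1}{20196}\right) = 14341 + \left(\frac{2485}{148} + \frac{70}{561}\right) = 14341 + \frac{1404445}{83028} = \frac{1192108993}{83028}$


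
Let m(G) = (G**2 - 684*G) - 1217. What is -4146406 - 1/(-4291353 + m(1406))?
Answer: -13589588587827/3277438 ≈ -4.1464e+6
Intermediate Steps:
m(G) = -1217 + G**2 - 684*G
-4146406 - 1/(-4291353 + m(1406)) = -4146406 - 1/(-4291353 + (-1217 + 1406**2 - 684*1406)) = -4146406 - 1/(-4291353 + (-1217 + 1976836 - 961704)) = -4146406 - 1/(-4291353 + 1013915) = -4146406 - 1/(-3277438) = -4146406 - 1*(-1/3277438) = -4146406 + 1/3277438 = -13589588587827/3277438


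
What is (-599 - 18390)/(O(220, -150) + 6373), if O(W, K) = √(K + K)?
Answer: -121016897/40615429 + 189890*I*√3/40615429 ≈ -2.9796 + 0.0080979*I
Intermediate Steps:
O(W, K) = √2*√K (O(W, K) = √(2*K) = √2*√K)
(-599 - 18390)/(O(220, -150) + 6373) = (-599 - 18390)/(√2*√(-150) + 6373) = -18989/(√2*(5*I*√6) + 6373) = -18989/(10*I*√3 + 6373) = -18989/(6373 + 10*I*√3)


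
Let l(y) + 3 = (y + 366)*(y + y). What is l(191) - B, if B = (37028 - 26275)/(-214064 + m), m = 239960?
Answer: 5509907063/25896 ≈ 2.1277e+5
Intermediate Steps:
l(y) = -3 + 2*y*(366 + y) (l(y) = -3 + (y + 366)*(y + y) = -3 + (366 + y)*(2*y) = -3 + 2*y*(366 + y))
B = 10753/25896 (B = (37028 - 26275)/(-214064 + 239960) = 10753/25896 ≈ 0.41524)
l(191) - B = (-3 + 2*191² + 732*191) - 1*10753/25896 = (-3 + 2*36481 + 139812) - 10753/25896 = (-3 + 72962 + 139812) - 10753/25896 = 212771 - 10753/25896 = 5509907063/25896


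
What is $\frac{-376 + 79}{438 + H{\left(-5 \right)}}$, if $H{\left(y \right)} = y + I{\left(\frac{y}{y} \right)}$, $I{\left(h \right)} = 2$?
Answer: $- \frac{99}{145} \approx -0.68276$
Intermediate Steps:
$H{\left(y \right)} = 2 + y$ ($H{\left(y \right)} = y + 2 = 2 + y$)
$\frac{-376 + 79}{438 + H{\left(-5 \right)}} = \frac{-376 + 79}{438 + \left(2 - 5\right)} = - \frac{297}{438 - 3} = - \frac{297}{435} = \left(-297\right) \frac{1}{435} = - \frac{99}{145}$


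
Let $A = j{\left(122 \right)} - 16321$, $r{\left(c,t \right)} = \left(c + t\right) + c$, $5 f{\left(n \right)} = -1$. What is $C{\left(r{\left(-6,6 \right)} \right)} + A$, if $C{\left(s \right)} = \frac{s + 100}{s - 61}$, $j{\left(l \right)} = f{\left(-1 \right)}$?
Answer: $- \frac{5468072}{335} \approx -16323.0$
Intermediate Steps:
$f{\left(n \right)} = - \frac{1}{5}$ ($f{\left(n \right)} = \frac{1}{5} \left(-1\right) = - \frac{1}{5}$)
$j{\left(l \right)} = - \frac{1}{5}$
$r{\left(c,t \right)} = t + 2 c$
$C{\left(s \right)} = \frac{100 + s}{-61 + s}$
$A = - \frac{81606}{5}$ ($A = - \frac{1}{5} - 16321 = - \frac{81606}{5} \approx -16321.0$)
$C{\left(r{\left(-6,6 \right)} \right)} + A = \frac{100 + \left(6 + 2 \left(-6\right)\right)}{-61 + \left(6 + 2 \left(-6\right)\right)} - \frac{81606}{5} = \frac{100 + \left(6 - 12\right)}{-61 + \left(6 - 12\right)} - \frac{81606}{5} = \frac{100 - 6}{-61 - 6} - \frac{81606}{5} = \frac{1}{-67} \cdot 94 - \frac{81606}{5} = \left(- \frac{1}{67}\right) 94 - \frac{81606}{5} = - \frac{94}{67} - \frac{81606}{5} = - \frac{5468072}{335}$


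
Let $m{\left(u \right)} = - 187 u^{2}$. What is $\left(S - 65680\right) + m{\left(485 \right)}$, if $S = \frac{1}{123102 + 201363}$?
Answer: $- \frac{14293577151074}{324465} \approx -4.4053 \cdot 10^{7}$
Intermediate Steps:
$S = \frac{1}{324465} \approx 3.082 \cdot 10^{-6}$
$\left(S - 65680\right) + m{\left(485 \right)} = \left(\frac{1}{324465} - 65680\right) - 187 \cdot 485^{2} = - \frac{21310861199}{324465} - 43987075 = - \frac{14293577151074}{324465}$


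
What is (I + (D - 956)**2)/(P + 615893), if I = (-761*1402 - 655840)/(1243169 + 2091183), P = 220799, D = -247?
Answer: 2412751250403/1394912821792 ≈ 1.7297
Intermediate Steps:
I = -861381/1667176 (I = (-1066922 - 655840)/3334352 = -1722762*1/3334352 = -861381/1667176 ≈ -0.51667)
(I + (D - 956)**2)/(P + 615893) = (-861381/1667176 + (-247 - 956)**2)/(220799 + 615893) = (-861381/1667176 + (-1203)**2)/836692 = (-861381/1667176 + 1447209)*(1/836692) = (2412751250403/1667176)*(1/836692) = 2412751250403/1394912821792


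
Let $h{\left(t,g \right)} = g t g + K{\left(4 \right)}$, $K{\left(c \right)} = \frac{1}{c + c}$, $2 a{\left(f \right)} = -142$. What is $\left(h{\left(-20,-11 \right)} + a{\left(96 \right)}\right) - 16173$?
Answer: $- \frac{149311}{8} \approx -18664.0$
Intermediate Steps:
$a{\left(f \right)} = -71$ ($a{\left(f \right)} = \frac{1}{2} \left(-142\right) = -71$)
$K{\left(c \right)} = \frac{1}{2 c}$
$h{\left(t,g \right)} = \frac{1}{8} + t g^{2}$ ($h{\left(t,g \right)} = g t g + \frac{1}{2 \cdot 4} = t g^{2} + \frac{1}{2} \cdot \frac{1}{4} = t g^{2} + \frac{1}{8} = \frac{1}{8} + t g^{2}$)
$\left(h{\left(-20,-11 \right)} + a{\left(96 \right)}\right) - 16173 = \left(\left(\frac{1}{8} - 20 \left(-11\right)^{2}\right) - 71\right) - 16173 = \left(\left(\frac{1}{8} - 2420\right) - 71\right) - 16173 = \left(- \frac{19359}{8} - 71\right) - 16173 = - \frac{19927}{8} - 16173 = - \frac{149311}{8}$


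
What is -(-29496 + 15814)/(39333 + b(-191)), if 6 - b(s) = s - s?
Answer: 13682/39339 ≈ 0.34780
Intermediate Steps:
b(s) = 6 (b(s) = 6 - (s - s) = 6 - 1*0 = 6 + 0 = 6)
-(-29496 + 15814)/(39333 + b(-191)) = -(-29496 + 15814)/(39333 + 6) = -(-13682)/39339 = -1*(-13682/39339) = 13682/39339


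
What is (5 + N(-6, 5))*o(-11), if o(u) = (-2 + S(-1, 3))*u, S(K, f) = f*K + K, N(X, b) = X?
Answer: -66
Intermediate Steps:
S(K, f) = K + K*f (S(K, f) = K*f + K = K + K*f)
o(u) = -6*u (o(u) = (-2 - (1 + 3))*u = (-2 - 1*4)*u = (-2 - 4)*u = -6*u)
(5 + N(-6, 5))*o(-11) = (5 - 6)*(-6*(-11)) = -1*66 = -66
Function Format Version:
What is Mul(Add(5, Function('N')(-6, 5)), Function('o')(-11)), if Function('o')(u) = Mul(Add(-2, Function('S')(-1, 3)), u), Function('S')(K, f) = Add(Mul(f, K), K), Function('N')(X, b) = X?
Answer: -66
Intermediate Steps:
Function('S')(K, f) = Add(K, Mul(K, f)) (Function('S')(K, f) = Add(Mul(K, f), K) = Add(K, Mul(K, f)))
Function('o')(u) = Mul(-6, u) (Function('o')(u) = Mul(Add(-2, Mul(-1, Add(1, 3))), u) = Mul(Add(-2, Mul(-1, 4)), u) = Mul(Add(-2, -4), u) = Mul(-6, u))
Mul(Add(5, Function('N')(-6, 5)), Function('o')(-11)) = Mul(Add(5, -6), Mul(-6, -11)) = Mul(-1, 66) = -66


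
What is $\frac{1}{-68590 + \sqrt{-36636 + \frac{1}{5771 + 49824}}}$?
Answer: $- \frac{3813261050}{261553612197919} - \frac{i \sqrt{113234696204305}}{261553612197919} \approx -1.4579 \cdot 10^{-5} - 4.0684 \cdot 10^{-8} i$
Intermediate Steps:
$\frac{1}{-68590 + \sqrt{-36636 + \frac{1}{5771 + 49824}}} = \frac{1}{-68590 + \sqrt{-36636 + \frac{1}{55595}}} = \frac{1}{-68590 + \sqrt{- \frac{2036778419}{55595}}} = \frac{1}{-68590 + \frac{i \sqrt{113234696204305}}{55595}}$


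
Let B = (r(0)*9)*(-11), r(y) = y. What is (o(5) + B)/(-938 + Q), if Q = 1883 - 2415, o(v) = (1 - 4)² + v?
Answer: -1/105 ≈ -0.0095238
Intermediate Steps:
o(v) = 9 + v (o(v) = (-3)² + v = 9 + v)
B = 0 (B = (0*9)*(-11) = 0*(-11) = 0)
Q = -532
(o(5) + B)/(-938 + Q) = ((9 + 5) + 0)/(-938 - 532) = (14 + 0)/(-1470) = 14*(-1/1470) = -1/105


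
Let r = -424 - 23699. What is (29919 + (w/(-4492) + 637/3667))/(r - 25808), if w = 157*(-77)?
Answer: -492877866483/822471620684 ≈ -0.59926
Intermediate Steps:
r = -24123
w = -12089
(29919 + (w/(-4492) + 637/3667))/(r - 25808) = (29919 + (-12089/(-4492) + 637/3667))/(-24123 - 25808) = (29919 + (-12089*(-1/4492) + 637*(1/3667)))/(-49931) = (29919 + (12089/4492 + 637/3667))*(-1/49931) = (29919 + 47191767/16472164)*(-1/49931) = (492877866483/16472164)*(-1/49931) = -492877866483/822471620684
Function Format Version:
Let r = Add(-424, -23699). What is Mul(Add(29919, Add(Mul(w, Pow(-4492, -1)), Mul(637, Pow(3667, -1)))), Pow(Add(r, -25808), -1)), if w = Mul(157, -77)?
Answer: Rational(-492877866483, 822471620684) ≈ -0.59926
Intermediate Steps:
r = -24123
w = -12089
Mul(Add(29919, Add(Mul(w, Pow(-4492, -1)), Mul(637, Pow(3667, -1)))), Pow(Add(r, -25808), -1)) = Mul(Add(29919, Add(Mul(-12089, Pow(-4492, -1)), Mul(637, Pow(3667, -1)))), Pow(Add(-24123, -25808), -1)) = Mul(Add(29919, Add(Mul(-12089, Rational(-1, 4492)), Mul(637, Rational(1, 3667)))), Pow(-49931, -1)) = Mul(Add(29919, Add(Rational(12089, 4492), Rational(637, 3667))), Rational(-1, 49931)) = Mul(Add(29919, Rational(47191767, 16472164)), Rational(-1, 49931)) = Mul(Rational(492877866483, 16472164), Rational(-1, 49931)) = Rational(-492877866483, 822471620684)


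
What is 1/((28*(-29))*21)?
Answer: -1/17052 ≈ -5.8644e-5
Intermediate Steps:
1/((28*(-29))*21) = 1/(-812*21) = 1/(-17052) = -1/17052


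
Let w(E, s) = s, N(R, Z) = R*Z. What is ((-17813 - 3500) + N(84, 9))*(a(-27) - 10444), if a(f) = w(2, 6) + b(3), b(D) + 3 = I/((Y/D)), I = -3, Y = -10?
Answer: 2146171357/10 ≈ 2.1462e+8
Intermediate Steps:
b(D) = -3 + 3*D/10 (b(D) = -3 - 3*(-D/10) = -3 - (-3)*D/10 = -3 + 3*D/10)
a(f) = 39/10 (a(f) = 6 + (-3 + (3/10)*3) = 6 + (-3 + 9/10) = 6 - 21/10 = 39/10)
((-17813 - 3500) + N(84, 9))*(a(-27) - 10444) = ((-17813 - 3500) + 84*9)*(39/10 - 10444) = (-21313 + 756)*(-104401/10) = -20557*(-104401/10) = 2146171357/10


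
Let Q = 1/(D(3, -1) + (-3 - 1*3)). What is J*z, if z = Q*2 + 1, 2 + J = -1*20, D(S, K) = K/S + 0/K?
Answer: -286/19 ≈ -15.053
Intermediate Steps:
D(S, K) = K/S (D(S, K) = K/S + 0 = K/S)
J = -22 (J = -2 - 1*20 = -2 - 20 = -22)
Q = -3/19 (Q = 1/(-1/3 + (-3 - 1*3)) = 1/(-1*1/3 + (-3 - 3)) = 1/(-1/3 - 6) = 1/(-19/3) = -3/19 ≈ -0.15789)
z = 13/19 (z = -3/19*2 + 1 = -6/19 + 1 = 13/19 ≈ 0.68421)
J*z = -22*13/19 = -286/19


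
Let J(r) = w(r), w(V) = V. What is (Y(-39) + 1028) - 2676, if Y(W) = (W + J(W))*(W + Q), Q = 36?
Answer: -1414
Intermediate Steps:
J(r) = r
Y(W) = 2*W*(36 + W) (Y(W) = (W + W)*(W + 36) = (2*W)*(36 + W) = 2*W*(36 + W))
(Y(-39) + 1028) - 2676 = (2*(-39)*(36 - 39) + 1028) - 2676 = (2*(-39)*(-3) + 1028) - 2676 = (234 + 1028) - 2676 = 1262 - 2676 = -1414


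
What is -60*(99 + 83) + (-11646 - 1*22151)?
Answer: -44717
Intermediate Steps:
-60*(99 + 83) + (-11646 - 1*22151) = -60*182 + (-11646 - 22151) = -10920 - 33797 = -44717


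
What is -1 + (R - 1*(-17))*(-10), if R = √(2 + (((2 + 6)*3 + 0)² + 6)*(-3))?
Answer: -171 - 40*I*√109 ≈ -171.0 - 417.61*I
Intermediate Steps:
R = 4*I*√109 (R = √(2 + ((8*3 + 0)² + 6)*(-3)) = √(2 + ((24 + 0)² + 6)*(-3)) = √(2 + (24² + 6)*(-3)) = √(2 + (576 + 6)*(-3)) = √(2 + 582*(-3)) = √(2 - 1746) = √(-1744) = 4*I*√109 ≈ 41.761*I)
-1 + (R - 1*(-17))*(-10) = -1 + (4*I*√109 - 1*(-17))*(-10) = -1 + (4*I*√109 + 17)*(-10) = -1 + (17 + 4*I*√109)*(-10) = -1 + (-170 - 40*I*√109) = -171 - 40*I*√109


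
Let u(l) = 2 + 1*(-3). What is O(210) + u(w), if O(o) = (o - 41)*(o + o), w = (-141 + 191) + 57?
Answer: 70979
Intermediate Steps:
w = 107 (w = 50 + 57 = 107)
u(l) = -1 (u(l) = 2 - 3 = -1)
O(o) = 2*o*(-41 + o) (O(o) = (-41 + o)*(2*o) = 2*o*(-41 + o))
O(210) + u(w) = 2*210*(-41 + 210) - 1 = 2*210*169 - 1 = 70980 - 1 = 70979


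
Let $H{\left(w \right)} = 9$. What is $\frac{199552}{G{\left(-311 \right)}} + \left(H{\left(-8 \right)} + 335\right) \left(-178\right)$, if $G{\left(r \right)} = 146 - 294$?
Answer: $- \frac{2315472}{37} \approx -62580.0$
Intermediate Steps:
$G{\left(r \right)} = -148$ ($G{\left(r \right)} = 146 - 294 = -148$)
$\frac{199552}{G{\left(-311 \right)}} + \left(H{\left(-8 \right)} + 335\right) \left(-178\right) = \frac{199552}{-148} + \left(9 + 335\right) \left(-178\right) = 199552 \left(- \frac{1}{148}\right) + 344 \left(-178\right) = - \frac{49888}{37} - 61232 = - \frac{2315472}{37}$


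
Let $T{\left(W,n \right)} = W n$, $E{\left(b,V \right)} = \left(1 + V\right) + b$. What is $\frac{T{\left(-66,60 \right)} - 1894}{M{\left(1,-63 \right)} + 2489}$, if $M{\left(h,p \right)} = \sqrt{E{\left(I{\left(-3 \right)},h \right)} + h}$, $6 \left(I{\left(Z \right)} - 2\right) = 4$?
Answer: $- \frac{21855909}{9292673} + \frac{2927 \sqrt{51}}{9292673} \approx -2.3497$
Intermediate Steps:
$I{\left(Z \right)} = \frac{8}{3}$ ($I{\left(Z \right)} = 2 + \frac{1}{6} \cdot 4 = 2 + \frac{2}{3} = \frac{8}{3}$)
$E{\left(b,V \right)} = 1 + V + b$
$M{\left(h,p \right)} = \sqrt{\frac{11}{3} + 2 h}$ ($M{\left(h,p \right)} = \sqrt{\left(1 + h + \frac{8}{3}\right) + h} = \sqrt{\left(\frac{11}{3} + h\right) + h} = \sqrt{\frac{11}{3} + 2 h}$)
$\frac{T{\left(-66,60 \right)} - 1894}{M{\left(1,-63 \right)} + 2489} = \frac{\left(-66\right) 60 - 1894}{\frac{\sqrt{33 + 18 \cdot 1}}{3} + 2489} = \frac{-3960 - 1894}{\frac{\sqrt{33 + 18}}{3} + 2489} = - \frac{5854}{\frac{\sqrt{51}}{3} + 2489} = - \frac{5854}{2489 + \frac{\sqrt{51}}{3}}$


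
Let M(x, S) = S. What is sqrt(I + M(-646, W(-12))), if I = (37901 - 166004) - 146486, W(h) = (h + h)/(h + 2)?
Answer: I*sqrt(6864665)/5 ≈ 524.01*I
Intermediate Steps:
W(h) = 2*h/(2 + h) (W(h) = (2*h)/(2 + h) = 2*h/(2 + h))
I = -274589 (I = -128103 - 146486 = -274589)
sqrt(I + M(-646, W(-12))) = sqrt(-274589 + 2*(-12)/(2 - 12)) = sqrt(-274589 + 2*(-12)/(-10)) = sqrt(-274589 + 2*(-12)*(-1/10)) = sqrt(-274589 + 12/5) = sqrt(-1372933/5) = I*sqrt(6864665)/5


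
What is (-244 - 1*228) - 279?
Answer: -751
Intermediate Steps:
(-244 - 1*228) - 279 = (-244 - 228) - 279 = -472 - 279 = -751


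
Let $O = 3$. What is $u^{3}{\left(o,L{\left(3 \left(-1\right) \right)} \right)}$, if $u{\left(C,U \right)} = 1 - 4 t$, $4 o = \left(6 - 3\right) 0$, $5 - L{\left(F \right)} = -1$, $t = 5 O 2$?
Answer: $-1685159$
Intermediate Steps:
$t = 30$ ($t = 5 \cdot 3 \cdot 2 = 15 \cdot 2 = 30$)
$L{\left(F \right)} = 6$ ($L{\left(F \right)} = 5 - -1 = 5 + 1 = 6$)
$o = 0$ ($o = \frac{\left(6 - 3\right) 0}{4} = \frac{3 \cdot 0}{4} = \frac{1}{4} \cdot 0 = 0$)
$u{\left(C,U \right)} = -119$ ($u{\left(C,U \right)} = 1 - 120 = -119$)
$u^{3}{\left(o,L{\left(3 \left(-1\right) \right)} \right)} = \left(-119\right)^{3} = -1685159$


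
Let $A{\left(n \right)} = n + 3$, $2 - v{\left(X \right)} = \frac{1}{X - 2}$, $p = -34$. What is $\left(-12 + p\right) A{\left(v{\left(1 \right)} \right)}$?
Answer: $-276$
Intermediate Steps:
$v{\left(X \right)} = 2 - \frac{1}{-2 + X}$ ($v{\left(X \right)} = 2 - \frac{1}{X - 2} = 2 - \frac{1}{-2 + X}$)
$A{\left(n \right)} = 3 + n$
$\left(-12 + p\right) A{\left(v{\left(1 \right)} \right)} = \left(-12 - 34\right) \left(3 + \frac{-5 + 2 \cdot 1}{-2 + 1}\right) = - 46 \left(3 + \frac{-5 + 2}{-1}\right) = - 46 \left(3 - -3\right) = - 46 \left(3 + 3\right) = \left(-46\right) 6 = -276$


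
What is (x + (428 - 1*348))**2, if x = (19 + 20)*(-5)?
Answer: 13225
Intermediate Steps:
x = -195 (x = 39*(-5) = -195)
(x + (428 - 1*348))**2 = (-195 + (428 - 1*348))**2 = (-195 + (428 - 348))**2 = (-195 + 80)**2 = (-115)**2 = 13225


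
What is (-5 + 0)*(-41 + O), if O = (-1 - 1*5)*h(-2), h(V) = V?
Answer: 145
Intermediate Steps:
O = 12 (O = (-1 - 1*5)*(-2) = (-1 - 5)*(-2) = -6*(-2) = 12)
(-5 + 0)*(-41 + O) = (-5 + 0)*(-41 + 12) = -5*(-29) = 145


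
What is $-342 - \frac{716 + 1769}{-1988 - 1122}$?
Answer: $- \frac{212227}{622} \approx -341.2$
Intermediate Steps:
$-342 - \frac{716 + 1769}{-1988 - 1122} = -342 - \frac{2485}{-3110} = -342 - 2485 \left(- \frac{1}{3110}\right) = -342 - - \frac{497}{622} = -342 + \frac{497}{622} = - \frac{212227}{622}$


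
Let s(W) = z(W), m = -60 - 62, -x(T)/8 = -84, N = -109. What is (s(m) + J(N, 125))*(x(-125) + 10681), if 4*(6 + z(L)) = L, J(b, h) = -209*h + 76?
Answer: -592297363/2 ≈ -2.9615e+8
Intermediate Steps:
J(b, h) = 76 - 209*h
z(L) = -6 + L/4
x(T) = 672 (x(T) = -8*(-84) = 672)
m = -122
s(W) = -6 + W/4
(s(m) + J(N, 125))*(x(-125) + 10681) = ((-6 + (¼)*(-122)) + (76 - 209*125))*(672 + 10681) = ((-6 - 61/2) + (76 - 26125))*11353 = (-73/2 - 26049)*11353 = -52171/2*11353 = -592297363/2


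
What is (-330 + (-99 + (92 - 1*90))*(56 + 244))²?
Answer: 866124900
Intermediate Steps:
(-330 + (-99 + (92 - 1*90))*(56 + 244))² = (-330 + (-99 + (92 - 90))*300)² = (-330 + (-99 + 2)*300)² = (-330 - 97*300)² = (-330 - 29100)² = (-29430)² = 866124900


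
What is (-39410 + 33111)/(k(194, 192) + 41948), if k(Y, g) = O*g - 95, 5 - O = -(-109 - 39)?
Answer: -6299/14397 ≈ -0.43752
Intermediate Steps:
O = -143 (O = 5 - (-1)*(-109 - 39) = 5 - (-1)*(-148) = 5 - 1*148 = 5 - 148 = -143)
k(Y, g) = -95 - 143*g (k(Y, g) = -143*g - 95 = -95 - 143*g)
(-39410 + 33111)/(k(194, 192) + 41948) = (-39410 + 33111)/((-95 - 143*192) + 41948) = -6299/((-95 - 27456) + 41948) = -6299/(-27551 + 41948) = -6299/14397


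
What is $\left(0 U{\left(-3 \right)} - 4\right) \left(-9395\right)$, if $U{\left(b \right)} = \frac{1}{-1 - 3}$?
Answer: $37580$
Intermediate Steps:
$U{\left(b \right)} = - \frac{1}{4}$ ($U{\left(b \right)} = \frac{1}{-4} = - \frac{1}{4}$)
$\left(0 U{\left(-3 \right)} - 4\right) \left(-9395\right) = \left(0 \left(- \frac{1}{4}\right) - 4\right) \left(-9395\right) = \left(0 - 4\right) \left(-9395\right) = \left(-4\right) \left(-9395\right) = 37580$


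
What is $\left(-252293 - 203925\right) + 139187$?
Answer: $-317031$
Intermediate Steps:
$\left(-252293 - 203925\right) + 139187 = -456218 + 139187 = -317031$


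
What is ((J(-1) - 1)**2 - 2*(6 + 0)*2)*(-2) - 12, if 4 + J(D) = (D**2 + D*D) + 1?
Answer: 28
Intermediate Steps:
J(D) = -3 + 2*D**2 (J(D) = -4 + ((D**2 + D*D) + 1) = -4 + ((D**2 + D**2) + 1) = -4 + (2*D**2 + 1) = -4 + (1 + 2*D**2) = -3 + 2*D**2)
((J(-1) - 1)**2 - 2*(6 + 0)*2)*(-2) - 12 = (((-3 + 2*(-1)**2) - 1)**2 - 2*(6 + 0)*2)*(-2) - 12 = (((-3 + 2*1) - 1)**2 - 2*6*2)*(-2) - 12 = (((-3 + 2) - 1)**2 - 12*2)*(-2) - 12 = ((-1 - 1)**2 - 24)*(-2) - 12 = ((-2)**2 - 24)*(-2) - 12 = (4 - 24)*(-2) - 12 = -20*(-2) - 12 = 40 - 12 = 28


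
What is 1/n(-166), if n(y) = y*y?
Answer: 1/27556 ≈ 3.6290e-5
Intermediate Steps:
n(y) = y**2
1/n(-166) = 1/((-166)**2) = 1/27556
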